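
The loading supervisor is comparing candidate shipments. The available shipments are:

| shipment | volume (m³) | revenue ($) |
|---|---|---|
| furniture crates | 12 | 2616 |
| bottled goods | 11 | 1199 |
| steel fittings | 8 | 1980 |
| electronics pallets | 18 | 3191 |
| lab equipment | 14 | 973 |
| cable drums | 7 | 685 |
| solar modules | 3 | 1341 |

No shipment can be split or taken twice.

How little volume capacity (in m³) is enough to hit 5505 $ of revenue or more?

Look for the lowest-volume combination reaching 5505.
Taking furniture crates + steel fittings + solar modules gives 5937 (≥ 5505) for 23 m³.
Below 23 m³ the best achievable stays under 5505.

23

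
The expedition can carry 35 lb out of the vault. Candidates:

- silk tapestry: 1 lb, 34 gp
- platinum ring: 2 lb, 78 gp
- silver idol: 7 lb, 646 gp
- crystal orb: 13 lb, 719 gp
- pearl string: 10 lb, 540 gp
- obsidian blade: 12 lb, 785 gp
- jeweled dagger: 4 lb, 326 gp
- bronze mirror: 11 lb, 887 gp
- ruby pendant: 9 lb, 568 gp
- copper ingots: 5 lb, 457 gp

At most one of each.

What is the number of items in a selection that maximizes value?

The maximum value within 35 lb is 2775.
One optimal bundle: silver idol + obsidian blade + bronze mirror + copper ingots (35 lb).
Any selection reaching 2775 contains exactly 4 items.

4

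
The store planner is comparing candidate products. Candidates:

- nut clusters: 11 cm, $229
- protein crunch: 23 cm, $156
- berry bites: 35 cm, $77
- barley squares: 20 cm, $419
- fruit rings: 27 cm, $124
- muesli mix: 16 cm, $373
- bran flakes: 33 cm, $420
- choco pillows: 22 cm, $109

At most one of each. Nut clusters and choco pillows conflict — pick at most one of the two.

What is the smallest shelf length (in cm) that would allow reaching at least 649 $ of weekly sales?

Look for the lowest-shelf combination reaching 649.
barley squares + muesli mix reaches 792 using 36 cm.
Any bundle with less than 36 cm falls short of 649.

36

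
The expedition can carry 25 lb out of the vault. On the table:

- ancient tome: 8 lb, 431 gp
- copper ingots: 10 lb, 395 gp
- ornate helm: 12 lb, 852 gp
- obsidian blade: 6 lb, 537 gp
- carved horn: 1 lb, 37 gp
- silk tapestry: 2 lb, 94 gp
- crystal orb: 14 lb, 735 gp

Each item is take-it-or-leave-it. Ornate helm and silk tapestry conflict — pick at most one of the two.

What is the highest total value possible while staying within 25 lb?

Best packing: ornate helm + obsidian blade + carved horn — 19 lb, 1426 total.
No other feasible combination exceeds 1426.

1426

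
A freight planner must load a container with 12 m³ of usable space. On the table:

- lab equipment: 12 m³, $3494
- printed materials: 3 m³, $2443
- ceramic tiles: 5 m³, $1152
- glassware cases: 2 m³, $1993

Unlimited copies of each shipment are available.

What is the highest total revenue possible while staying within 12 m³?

11958

Best packing: 6×glassware cases — 12 m³, 11958 total.
No other feasible combination exceeds 11958.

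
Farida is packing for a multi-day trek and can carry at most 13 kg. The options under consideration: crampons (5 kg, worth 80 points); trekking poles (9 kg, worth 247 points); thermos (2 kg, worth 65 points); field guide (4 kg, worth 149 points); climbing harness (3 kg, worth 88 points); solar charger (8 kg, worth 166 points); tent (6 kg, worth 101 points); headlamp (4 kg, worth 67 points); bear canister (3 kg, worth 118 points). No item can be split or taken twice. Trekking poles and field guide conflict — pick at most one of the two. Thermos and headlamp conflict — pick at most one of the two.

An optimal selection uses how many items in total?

4

The maximum utility within 13 kg is 420.
thermos + field guide + climbing harness + bear canister hits 420 at 12 kg.
Every optimal selection uses 4 items.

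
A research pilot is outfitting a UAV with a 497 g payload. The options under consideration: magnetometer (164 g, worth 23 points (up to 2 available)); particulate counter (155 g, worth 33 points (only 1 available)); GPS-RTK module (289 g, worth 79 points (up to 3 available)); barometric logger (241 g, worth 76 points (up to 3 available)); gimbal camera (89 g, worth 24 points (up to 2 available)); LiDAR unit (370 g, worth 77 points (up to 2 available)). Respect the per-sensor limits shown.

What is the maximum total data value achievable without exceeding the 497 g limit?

152

Ranking by ratio (data value/g): barometric logger 0.32, GPS-RTK module 0.27, gimbal camera 0.27, particulate counter 0.21.
The ratio ordering already packs tightly: 2×barometric logger, 482 g, 152.
Nothing else within 497 g beats 152.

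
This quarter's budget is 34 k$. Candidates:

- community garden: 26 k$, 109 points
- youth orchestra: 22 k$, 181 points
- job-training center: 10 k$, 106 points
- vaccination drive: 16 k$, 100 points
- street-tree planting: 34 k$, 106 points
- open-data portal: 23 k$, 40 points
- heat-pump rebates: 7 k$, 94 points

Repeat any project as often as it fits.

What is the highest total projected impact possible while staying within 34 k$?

Filling by ratio: 4×heat-pump rebates for 376, with 6 k$ left unused.
Dropping 2×heat-pump rebates frees 14 k$; slotting in 2×job-training center (20 k$) lifts the total to 400 at 34 k$.
That's the maximum — no swap from here does better than 400.

400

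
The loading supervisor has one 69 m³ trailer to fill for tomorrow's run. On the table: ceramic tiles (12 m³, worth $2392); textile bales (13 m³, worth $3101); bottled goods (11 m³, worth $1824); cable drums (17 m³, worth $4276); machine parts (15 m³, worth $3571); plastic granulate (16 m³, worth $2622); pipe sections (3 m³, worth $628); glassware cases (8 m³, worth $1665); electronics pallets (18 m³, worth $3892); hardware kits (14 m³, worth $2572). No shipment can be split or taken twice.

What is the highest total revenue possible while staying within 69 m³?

15633

Ranking by ratio (revenue/m³): cable drums 251.53, textile bales 238.54, machine parts 238.07, electronics pallets 216.22.
Filling by ratio: textile bales + cable drums + machine parts + pipe sections + electronics pallets for 15468, with 3 m³ left unused.
The 18 m³ tied up in electronics pallets is better spent on ceramic tiles + glassware cases — total rises to 15633 (68 m³).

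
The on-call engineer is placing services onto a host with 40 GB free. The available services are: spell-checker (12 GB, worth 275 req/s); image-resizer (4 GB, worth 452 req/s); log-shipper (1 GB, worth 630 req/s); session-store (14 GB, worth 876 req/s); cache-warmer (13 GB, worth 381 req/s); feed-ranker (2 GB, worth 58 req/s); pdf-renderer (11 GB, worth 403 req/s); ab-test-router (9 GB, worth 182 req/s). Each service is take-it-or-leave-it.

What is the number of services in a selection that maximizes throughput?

Best achievable throughput is 2543.
image-resizer + log-shipper + session-store + pdf-renderer + ab-test-router hits 2543 at 39 GB.
Any selection reaching 2543 contains exactly 5 services.

5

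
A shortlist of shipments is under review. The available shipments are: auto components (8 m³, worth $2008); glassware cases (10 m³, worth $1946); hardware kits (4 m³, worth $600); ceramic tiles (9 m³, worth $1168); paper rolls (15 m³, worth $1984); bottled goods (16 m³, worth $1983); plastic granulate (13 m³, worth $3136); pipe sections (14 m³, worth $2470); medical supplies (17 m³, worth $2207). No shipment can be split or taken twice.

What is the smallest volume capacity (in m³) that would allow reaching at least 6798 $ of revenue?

31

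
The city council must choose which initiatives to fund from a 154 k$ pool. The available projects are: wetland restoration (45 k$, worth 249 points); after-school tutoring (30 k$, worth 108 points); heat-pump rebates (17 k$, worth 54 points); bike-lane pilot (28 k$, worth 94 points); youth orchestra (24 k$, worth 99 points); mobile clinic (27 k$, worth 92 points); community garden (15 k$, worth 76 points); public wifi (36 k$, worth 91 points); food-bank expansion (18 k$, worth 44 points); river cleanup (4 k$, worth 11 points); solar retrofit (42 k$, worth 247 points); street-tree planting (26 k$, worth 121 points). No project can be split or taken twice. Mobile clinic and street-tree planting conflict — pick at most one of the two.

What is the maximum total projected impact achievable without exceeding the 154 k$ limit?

Ranking by ratio (projected impact/k$): solar retrofit 5.88, wetland restoration 5.53, community garden 5.07.
Taking wetland restoration + youth orchestra + community garden + solar retrofit + street-tree planting: 152 k$ used, 792 in projected impact.

792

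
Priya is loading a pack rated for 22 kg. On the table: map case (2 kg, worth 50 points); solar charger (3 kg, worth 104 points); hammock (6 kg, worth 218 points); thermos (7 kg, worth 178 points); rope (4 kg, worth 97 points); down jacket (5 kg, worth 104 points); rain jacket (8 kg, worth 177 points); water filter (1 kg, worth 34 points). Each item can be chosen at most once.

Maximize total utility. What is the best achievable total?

647

Density check — hammock 36.33, solar charger 34.67, water filter 34.00, thermos 25.43 are the best per kg.
Filling by ratio: map case + solar charger + hammock + thermos + water filter for 584, with 3 kg left unused.
Dropping water filter frees 1 kg; slotting in rope (4 kg) lifts the total to 647 at 22 kg.
That's the maximum — no swap from here does better than 647.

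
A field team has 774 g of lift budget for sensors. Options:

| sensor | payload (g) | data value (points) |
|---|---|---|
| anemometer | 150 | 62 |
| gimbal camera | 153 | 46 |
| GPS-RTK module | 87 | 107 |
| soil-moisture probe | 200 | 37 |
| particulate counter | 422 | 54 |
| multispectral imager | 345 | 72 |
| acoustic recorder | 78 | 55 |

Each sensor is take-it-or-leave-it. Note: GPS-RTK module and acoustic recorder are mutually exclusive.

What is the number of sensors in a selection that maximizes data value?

Optimal total is 287.
anemometer + gimbal camera + GPS-RTK module + multispectral imager hits 287 at 735 g.
All optima have 4 sensors.

4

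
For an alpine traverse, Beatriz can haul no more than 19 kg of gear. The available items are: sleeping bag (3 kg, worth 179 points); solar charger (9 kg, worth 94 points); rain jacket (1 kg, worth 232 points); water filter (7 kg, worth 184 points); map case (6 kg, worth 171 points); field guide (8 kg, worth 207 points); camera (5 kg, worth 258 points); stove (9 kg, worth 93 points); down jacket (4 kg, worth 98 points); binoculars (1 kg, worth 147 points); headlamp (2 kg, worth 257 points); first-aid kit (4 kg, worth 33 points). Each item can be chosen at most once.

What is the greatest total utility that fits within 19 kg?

1257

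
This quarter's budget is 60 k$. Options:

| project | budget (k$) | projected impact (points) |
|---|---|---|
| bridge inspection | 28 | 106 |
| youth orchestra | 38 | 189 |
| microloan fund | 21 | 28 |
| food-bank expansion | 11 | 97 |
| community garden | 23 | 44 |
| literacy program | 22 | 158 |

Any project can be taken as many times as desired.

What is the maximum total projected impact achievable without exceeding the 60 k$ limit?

485

Best packing: 5×food-bank expansion — 55 k$, 485 total.
Nothing else within 60 k$ beats 485.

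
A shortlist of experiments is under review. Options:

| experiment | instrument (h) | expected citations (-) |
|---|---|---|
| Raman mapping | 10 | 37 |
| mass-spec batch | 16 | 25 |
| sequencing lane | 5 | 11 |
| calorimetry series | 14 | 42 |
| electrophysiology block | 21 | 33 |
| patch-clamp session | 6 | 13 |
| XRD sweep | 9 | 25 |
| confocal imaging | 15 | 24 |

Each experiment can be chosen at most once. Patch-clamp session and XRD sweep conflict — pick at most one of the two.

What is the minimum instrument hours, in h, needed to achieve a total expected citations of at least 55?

19

Look for the lowest-instrument combination reaching 55.
Raman mapping + XRD sweep reaches 62 using 19 h.
Any bundle with less than 19 h falls short of 55.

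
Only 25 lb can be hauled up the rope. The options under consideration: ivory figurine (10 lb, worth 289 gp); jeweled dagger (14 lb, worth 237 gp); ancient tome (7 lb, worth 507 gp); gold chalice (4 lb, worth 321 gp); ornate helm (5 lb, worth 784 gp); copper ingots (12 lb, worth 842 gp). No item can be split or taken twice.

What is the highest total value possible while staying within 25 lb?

2133

Filling by ratio: ancient tome + gold chalice + ornate helm for 1612, with 9 lb left unused.
Replace gold chalice with copper ingots: the trade gains 521 net, giving 2133 at 24 lb.
The closest alternative, gold chalice + ornate helm + copper ingots, reaches only 1947.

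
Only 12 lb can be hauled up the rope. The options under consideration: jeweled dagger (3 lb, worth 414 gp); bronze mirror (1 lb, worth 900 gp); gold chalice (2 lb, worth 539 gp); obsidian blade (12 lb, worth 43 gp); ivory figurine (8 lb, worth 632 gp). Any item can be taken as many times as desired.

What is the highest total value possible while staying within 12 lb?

12×bronze mirror uses 12 of the 12 lb and totals 10800.
Nothing else within 12 lb beats 10800.

10800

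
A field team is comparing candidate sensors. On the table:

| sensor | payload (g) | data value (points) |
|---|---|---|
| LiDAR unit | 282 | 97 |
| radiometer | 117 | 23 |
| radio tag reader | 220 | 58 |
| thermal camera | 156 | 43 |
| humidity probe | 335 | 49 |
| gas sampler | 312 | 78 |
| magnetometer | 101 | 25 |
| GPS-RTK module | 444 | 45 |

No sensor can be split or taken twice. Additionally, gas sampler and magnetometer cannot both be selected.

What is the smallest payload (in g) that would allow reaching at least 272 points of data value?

970

Minimise g subject to total data value ≥ 272.
Taking LiDAR unit + radio tag reader + thermal camera + gas sampler gives 276 (≥ 272) for 970 g.
Below 970 g the best achievable stays under 272.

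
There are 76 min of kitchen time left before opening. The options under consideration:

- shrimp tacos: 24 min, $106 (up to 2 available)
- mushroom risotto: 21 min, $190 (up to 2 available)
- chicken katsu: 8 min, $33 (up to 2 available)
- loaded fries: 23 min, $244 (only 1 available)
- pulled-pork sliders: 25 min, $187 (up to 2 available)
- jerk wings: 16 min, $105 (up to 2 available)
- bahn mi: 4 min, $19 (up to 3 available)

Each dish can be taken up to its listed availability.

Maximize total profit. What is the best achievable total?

Best packing: 2×mushroom risotto + loaded fries + 2×bahn mi — 73 min, 662 total.
Every other selection either busts 76 min or exceeds an availability limit or fails to beat 662.

662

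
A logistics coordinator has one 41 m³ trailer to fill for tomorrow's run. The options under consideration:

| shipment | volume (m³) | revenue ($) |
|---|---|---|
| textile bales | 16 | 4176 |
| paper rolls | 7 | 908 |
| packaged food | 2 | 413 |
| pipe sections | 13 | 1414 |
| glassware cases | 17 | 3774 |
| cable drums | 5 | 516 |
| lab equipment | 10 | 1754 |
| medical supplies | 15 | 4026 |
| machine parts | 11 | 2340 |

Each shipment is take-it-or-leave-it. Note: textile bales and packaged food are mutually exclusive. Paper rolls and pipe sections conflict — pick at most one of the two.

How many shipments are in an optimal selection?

Best achievable revenue is 9956.
One optimal bundle: textile bales + lab equipment + medical supplies (41 m³).
All optima have 3 shipments.

3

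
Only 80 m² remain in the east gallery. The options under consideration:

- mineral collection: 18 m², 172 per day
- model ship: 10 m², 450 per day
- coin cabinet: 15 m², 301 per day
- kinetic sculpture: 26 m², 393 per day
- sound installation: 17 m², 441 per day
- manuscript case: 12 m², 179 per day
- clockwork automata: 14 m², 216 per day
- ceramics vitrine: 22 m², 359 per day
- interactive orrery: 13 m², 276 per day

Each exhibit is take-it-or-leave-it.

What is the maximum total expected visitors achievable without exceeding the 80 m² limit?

The ratio ordering already packs tightly: model ship + coin cabinet + sound installation + ceramics vitrine + interactive orrery, 77 m², 1827.
Next best is model ship + kinetic sculpture + sound installation + clockwork automata + interactive orrery at 1776 (80 m²) — short by 51.

1827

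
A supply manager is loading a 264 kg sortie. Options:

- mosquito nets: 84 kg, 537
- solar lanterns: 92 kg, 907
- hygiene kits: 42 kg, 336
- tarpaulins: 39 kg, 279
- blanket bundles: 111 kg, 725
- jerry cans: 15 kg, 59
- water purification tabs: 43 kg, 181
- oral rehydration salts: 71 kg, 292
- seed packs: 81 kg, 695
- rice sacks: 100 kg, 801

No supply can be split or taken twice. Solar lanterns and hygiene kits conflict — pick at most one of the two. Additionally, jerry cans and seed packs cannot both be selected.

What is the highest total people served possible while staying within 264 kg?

Best packing: mosquito nets + solar lanterns + seed packs — 257 kg, 2139 total.
An exhaustive check of the 1024 subsets confirms 2139.

2139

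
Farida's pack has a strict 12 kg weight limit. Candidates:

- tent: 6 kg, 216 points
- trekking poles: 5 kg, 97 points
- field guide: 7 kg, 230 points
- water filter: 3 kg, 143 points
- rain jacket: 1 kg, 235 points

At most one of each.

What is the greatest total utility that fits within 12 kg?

Density check — rain jacket 235.00, water filter 47.67, tent 36.00, field guide 32.86 are the best per kg.
Filling by ratio: tent + water filter + rain jacket for 594, with 2 kg left unused.
Dropping tent frees 6 kg; slotting in field guide (7 kg) lifts the total to 608 at 11 kg.
Runner-up tent + water filter + rain jacket tops out at 594.

608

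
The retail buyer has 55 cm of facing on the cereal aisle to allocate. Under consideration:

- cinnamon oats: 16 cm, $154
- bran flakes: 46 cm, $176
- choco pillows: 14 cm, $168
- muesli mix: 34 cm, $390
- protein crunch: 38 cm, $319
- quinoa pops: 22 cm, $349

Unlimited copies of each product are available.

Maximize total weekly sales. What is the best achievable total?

698

Taking 2×quinoa pops: 44 cm used, 698 in weekly sales.
The spare 11 cm is too small for any remaining product, and no exchange beats 698.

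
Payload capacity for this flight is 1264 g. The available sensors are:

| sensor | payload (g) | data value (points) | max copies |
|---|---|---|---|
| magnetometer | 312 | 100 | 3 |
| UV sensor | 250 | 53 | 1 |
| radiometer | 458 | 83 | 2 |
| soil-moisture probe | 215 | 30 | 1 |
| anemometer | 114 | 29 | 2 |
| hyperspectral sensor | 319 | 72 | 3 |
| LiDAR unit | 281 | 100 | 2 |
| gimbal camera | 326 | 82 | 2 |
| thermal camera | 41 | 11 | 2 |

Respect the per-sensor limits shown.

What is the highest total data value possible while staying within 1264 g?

411

Best packing: 2×magnetometer + 2×LiDAR unit + thermal camera — 1227 g, 411 total.
That's the maximum — no swap from here does better than 411.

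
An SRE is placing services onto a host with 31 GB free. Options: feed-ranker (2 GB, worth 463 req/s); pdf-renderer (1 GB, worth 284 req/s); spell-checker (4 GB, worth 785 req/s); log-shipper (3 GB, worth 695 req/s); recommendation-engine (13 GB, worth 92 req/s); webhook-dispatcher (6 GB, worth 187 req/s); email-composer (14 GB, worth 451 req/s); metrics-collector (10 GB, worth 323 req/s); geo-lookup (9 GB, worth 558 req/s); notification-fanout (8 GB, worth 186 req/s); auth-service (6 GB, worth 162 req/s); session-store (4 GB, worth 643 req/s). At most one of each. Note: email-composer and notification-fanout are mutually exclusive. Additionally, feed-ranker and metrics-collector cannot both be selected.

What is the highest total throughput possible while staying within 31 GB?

Feed-ranker + pdf-renderer + spell-checker + log-shipper + webhook-dispatcher + geo-lookup + session-store uses 29 of the 31 GB and totals 3615.
Next best is feed-ranker + pdf-renderer + spell-checker + log-shipper + geo-lookup + notification-fanout + session-store at 3614 (31 GB) — short by 1.

3615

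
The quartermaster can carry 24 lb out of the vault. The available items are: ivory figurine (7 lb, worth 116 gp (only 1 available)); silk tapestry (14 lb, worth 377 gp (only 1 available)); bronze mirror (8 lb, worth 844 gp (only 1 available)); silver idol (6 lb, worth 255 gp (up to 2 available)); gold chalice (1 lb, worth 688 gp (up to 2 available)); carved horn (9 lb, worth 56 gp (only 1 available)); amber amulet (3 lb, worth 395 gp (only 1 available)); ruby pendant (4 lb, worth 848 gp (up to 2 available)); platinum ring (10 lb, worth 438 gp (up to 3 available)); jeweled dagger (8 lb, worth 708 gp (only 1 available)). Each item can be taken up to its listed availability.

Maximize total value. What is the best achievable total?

4311

Taking bronze mirror + 2×gold chalice + amber amulet + 2×ruby pendant: 21 lb used, 4311 in value.
No other feasible combination exceeds 4311.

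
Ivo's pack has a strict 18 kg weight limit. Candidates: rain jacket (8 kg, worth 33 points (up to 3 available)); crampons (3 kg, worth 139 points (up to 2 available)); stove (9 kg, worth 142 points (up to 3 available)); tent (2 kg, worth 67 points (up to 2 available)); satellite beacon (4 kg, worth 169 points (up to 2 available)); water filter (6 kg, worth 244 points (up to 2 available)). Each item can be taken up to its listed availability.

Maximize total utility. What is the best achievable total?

766

By utility per kg: crampons 46.33, satellite beacon 42.25, water filter 40.67, tent 33.50 lead.
Greedy by ratio would take 2×crampons + 2×tent + 2×satellite beacon: 18 kg used, total 750.
Replace 2×tent and 2×satellite beacon with 2×water filter: the trade gains 16 net, giving 766 at 18 kg.
That's the maximum — no swap from here does better than 766.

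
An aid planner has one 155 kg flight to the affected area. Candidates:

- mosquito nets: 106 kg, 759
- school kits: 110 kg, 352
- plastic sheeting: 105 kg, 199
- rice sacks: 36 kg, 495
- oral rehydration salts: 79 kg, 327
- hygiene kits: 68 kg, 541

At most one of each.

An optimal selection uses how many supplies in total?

2

The maximum people served within 155 kg is 1254.
One optimal bundle: mosquito nets + rice sacks (142 kg).
All optima have 2 supplies.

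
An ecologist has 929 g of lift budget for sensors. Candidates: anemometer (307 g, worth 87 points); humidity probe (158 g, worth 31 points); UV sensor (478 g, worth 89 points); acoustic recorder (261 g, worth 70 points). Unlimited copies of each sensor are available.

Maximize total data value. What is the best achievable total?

The ratio ordering already packs tightly: 3×anemometer, 921 g, 261.

261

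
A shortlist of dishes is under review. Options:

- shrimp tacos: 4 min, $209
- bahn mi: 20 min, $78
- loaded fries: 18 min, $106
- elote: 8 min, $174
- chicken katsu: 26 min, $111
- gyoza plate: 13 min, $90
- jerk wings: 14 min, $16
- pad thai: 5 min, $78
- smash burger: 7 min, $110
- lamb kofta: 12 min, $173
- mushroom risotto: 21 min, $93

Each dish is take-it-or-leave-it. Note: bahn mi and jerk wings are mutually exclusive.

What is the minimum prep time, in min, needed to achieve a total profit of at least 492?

19

Need the lightest bundle worth ≥ 492.
shrimp tacos + elote + smash burger reaches 493 using 19 min.
Any bundle with less than 19 min falls short of 492.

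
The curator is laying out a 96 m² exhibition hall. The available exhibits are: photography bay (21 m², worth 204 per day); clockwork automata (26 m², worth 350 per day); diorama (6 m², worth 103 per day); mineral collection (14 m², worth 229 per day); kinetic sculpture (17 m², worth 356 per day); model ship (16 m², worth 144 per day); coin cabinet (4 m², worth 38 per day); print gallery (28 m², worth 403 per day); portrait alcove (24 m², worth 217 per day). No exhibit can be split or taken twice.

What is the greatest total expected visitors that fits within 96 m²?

Density check — kinetic sculpture 20.94, diorama 17.17, mineral collection 16.36, print gallery 14.39 are the best per m².
Taking clockwork automata + diorama + mineral collection + kinetic sculpture + coin cabinet + print gallery: 95 m² used, 1479 in expected visitors.
The closest alternative, clockwork automata + diorama + mineral collection + kinetic sculpture + print gallery, reaches only 1441.

1479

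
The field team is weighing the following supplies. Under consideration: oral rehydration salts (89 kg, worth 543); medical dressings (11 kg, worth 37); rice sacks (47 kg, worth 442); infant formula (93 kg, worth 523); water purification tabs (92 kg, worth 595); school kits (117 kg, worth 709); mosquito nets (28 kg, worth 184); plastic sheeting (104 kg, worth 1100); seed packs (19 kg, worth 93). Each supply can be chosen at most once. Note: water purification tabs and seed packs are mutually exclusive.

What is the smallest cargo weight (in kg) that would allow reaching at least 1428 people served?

Look for the lowest-cargo combination reaching 1428.
rice sacks + plastic sheeting: 1542 people served at 151 kg.
Any bundle with less than 151 kg falls short of 1428.

151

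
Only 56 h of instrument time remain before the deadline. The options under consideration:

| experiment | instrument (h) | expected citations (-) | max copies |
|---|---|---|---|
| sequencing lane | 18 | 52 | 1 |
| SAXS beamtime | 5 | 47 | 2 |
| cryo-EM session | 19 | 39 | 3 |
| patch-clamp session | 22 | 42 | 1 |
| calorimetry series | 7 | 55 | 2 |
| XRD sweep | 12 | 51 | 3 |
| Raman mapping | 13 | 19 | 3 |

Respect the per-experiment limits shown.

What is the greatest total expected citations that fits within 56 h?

310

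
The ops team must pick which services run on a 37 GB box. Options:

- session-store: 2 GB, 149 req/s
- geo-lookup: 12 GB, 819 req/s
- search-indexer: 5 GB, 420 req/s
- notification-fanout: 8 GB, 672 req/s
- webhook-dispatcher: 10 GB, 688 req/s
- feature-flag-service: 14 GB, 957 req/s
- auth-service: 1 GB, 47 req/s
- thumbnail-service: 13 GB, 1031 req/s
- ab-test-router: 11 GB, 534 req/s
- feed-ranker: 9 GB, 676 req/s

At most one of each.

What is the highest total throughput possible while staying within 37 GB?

2948

Session-store + search-indexer + notification-fanout + thumbnail-service + feed-ranker uses 37 of the 37 GB and totals 2948.
No other feasible combination exceeds 2948.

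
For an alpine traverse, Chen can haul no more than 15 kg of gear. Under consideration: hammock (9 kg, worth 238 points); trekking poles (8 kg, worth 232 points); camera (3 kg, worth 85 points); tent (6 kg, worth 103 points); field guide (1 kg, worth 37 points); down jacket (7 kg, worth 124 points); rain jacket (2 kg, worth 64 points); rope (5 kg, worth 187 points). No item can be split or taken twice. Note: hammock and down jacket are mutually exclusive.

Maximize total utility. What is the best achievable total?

Greedy by ratio would take camera + field guide + rain jacket + rope: 11 kg used, total 373.
The 4 kg tied up in camera and field guide is better spent on trekking poles — total rises to 483 (15 kg).
The closest alternative, hammock + field guide + rope, reaches only 462.

483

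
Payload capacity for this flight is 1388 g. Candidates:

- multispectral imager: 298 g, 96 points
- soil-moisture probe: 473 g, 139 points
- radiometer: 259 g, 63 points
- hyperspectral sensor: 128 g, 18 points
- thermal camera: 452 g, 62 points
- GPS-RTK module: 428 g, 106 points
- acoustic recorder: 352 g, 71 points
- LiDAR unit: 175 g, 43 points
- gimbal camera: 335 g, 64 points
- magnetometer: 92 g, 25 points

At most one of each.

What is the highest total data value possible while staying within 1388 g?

384

Ranking by ratio (data value/g): multispectral imager 0.32, soil-moisture probe 0.29, magnetometer 0.27.
The ratio heuristic lands on multispectral imager + soil-moisture probe + GPS-RTK module + magnetometer (366) but leaves 97 g idle.
Replace magnetometer with LiDAR unit: the trade gains 18 net, giving 384 at 1374 g.
Nothing else within 1388 g beats 384.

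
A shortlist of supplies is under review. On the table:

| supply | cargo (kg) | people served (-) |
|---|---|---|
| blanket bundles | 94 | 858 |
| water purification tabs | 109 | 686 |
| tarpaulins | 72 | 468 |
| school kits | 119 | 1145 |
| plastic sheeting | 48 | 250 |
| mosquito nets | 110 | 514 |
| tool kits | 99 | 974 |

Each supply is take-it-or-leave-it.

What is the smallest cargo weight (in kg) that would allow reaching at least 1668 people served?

193

Need the lightest bundle worth ≥ 1668.
blanket bundles + tool kits: 1832 people served at 193 kg.
Any bundle with less than 193 kg falls short of 1668.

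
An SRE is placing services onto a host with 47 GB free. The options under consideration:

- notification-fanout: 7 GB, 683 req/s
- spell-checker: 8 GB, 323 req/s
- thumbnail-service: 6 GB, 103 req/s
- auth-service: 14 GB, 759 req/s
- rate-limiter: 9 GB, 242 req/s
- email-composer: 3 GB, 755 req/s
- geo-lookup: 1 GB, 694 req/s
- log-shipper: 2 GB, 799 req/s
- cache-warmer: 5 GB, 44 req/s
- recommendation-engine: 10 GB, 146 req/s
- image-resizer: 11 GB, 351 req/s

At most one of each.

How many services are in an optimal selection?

7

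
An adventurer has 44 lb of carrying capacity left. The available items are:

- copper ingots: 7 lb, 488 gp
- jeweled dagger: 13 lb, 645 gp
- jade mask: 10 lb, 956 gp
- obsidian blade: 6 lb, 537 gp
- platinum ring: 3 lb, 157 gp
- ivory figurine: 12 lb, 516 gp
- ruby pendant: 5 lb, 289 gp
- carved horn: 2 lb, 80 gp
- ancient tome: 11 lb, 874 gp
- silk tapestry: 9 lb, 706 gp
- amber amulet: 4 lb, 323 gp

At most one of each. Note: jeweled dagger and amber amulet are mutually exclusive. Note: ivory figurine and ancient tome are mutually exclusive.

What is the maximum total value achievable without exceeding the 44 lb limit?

3561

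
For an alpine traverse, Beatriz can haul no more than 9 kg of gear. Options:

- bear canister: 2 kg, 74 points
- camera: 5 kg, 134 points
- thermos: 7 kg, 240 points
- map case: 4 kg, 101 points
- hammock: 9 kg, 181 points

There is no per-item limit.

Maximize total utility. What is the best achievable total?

314

Filling by ratio: 4×bear canister for 296, with 1 kg left unused.
Replace 3×bear canister with thermos: the trade gains 18 net, giving 314 at 9 kg.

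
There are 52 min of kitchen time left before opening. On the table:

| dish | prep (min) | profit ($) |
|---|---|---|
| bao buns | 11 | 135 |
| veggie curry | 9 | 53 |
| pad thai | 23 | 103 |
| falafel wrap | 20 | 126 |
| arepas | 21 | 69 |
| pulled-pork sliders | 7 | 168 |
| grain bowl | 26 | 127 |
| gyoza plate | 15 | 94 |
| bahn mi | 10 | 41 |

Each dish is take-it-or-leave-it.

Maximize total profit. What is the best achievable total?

491

Filling by ratio: bao buns + veggie curry + falafel wrap + pulled-pork sliders for 482, with 5 min left unused.
Replace falafel wrap with gyoza plate + bahn mi: the trade gains 9 net, giving 491 at 52 min.
Runner-up bao buns + veggie curry + falafel wrap + pulled-pork sliders tops out at 482.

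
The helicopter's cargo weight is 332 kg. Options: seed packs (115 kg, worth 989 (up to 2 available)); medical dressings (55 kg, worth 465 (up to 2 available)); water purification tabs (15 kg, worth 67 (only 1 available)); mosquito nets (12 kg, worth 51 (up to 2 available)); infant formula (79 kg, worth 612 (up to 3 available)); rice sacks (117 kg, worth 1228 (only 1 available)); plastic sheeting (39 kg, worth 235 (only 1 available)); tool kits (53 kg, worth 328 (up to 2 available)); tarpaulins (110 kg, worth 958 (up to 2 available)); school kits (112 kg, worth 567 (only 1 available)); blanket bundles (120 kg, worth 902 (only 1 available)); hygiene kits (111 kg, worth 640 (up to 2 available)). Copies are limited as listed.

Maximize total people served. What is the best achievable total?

The ratio heuristic lands on medical dressings + rice sacks + plastic sheeting + tarpaulins (2886) but leaves 11 kg idle.
The 110 kg tied up in tarpaulins is better spent on seed packs — total rises to 2917 (326 kg).

2917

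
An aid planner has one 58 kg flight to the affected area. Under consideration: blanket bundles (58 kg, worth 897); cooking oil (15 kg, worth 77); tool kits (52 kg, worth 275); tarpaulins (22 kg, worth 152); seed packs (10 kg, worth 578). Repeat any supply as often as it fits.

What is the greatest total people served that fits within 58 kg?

Taking 5×seed packs: 50 kg used, 2890 in people served.
No other feasible combination exceeds 2890.

2890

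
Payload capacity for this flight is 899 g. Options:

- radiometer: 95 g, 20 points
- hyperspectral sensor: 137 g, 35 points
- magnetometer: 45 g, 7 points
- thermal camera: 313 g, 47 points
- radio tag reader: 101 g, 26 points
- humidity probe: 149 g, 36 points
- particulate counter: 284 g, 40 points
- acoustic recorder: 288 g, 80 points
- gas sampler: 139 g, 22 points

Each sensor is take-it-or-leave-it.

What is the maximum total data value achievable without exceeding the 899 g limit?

Filling by ratio: radiometer + hyperspectral sensor + magnetometer + radio tag reader + humidity probe + acoustic recorder for 204, with 84 g left unused.
Replace radiometer with gas sampler: the trade gains 2 net, giving 206 at 859 g.
Runner-up radiometer + hyperspectral sensor + magnetometer + radio tag reader + humidity probe + acoustic recorder tops out at 204.

206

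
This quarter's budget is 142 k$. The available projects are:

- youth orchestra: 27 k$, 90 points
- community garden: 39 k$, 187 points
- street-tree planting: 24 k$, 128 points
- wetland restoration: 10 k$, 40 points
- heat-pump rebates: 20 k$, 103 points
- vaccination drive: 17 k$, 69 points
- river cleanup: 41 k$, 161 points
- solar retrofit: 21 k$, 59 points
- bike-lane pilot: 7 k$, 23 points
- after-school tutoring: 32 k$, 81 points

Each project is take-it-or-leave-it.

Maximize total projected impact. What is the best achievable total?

Taking the top-ratio projects first gives youth orchestra + community garden + street-tree planting + wetland restoration + heat-pump rebates + vaccination drive for 617 (137 k$).
Replace youth orchestra and wetland restoration with river cleanup: the trade gains 31 net, giving 648 at 141 k$.
The closest alternative, community garden + street-tree planting + wetland restoration + heat-pump rebates + river cleanup + bike-lane pilot, reaches only 642.

648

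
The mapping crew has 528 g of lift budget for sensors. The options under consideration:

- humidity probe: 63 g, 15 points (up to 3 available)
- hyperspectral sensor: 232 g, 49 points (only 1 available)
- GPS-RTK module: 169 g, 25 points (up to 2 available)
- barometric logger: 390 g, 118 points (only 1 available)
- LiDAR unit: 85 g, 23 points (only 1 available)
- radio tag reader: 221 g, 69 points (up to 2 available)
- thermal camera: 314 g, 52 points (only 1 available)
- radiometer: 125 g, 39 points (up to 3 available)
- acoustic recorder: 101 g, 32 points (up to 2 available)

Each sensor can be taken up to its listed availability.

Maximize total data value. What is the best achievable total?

161

Greedy by ratio would take LiDAR unit + radio tag reader + 2×acoustic recorder: 508 g used, total 156.
Dropping 2×acoustic recorder frees 202 g; slotting in radio tag reader (221 g) lifts the total to 161 at 527 g.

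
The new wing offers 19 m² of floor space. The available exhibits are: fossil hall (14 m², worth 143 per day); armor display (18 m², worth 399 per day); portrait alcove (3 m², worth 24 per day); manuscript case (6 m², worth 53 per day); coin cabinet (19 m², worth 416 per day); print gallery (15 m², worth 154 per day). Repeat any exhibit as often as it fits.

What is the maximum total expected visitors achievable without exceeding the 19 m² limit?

Taking the top-ratio exhibits first gives armor display for 399 (18 m²).
Dropping armor display frees 18 m²; slotting in coin cabinet (19 m²) lifts the total to 416 at 19 m².
Nothing else within 19 m² beats 416.

416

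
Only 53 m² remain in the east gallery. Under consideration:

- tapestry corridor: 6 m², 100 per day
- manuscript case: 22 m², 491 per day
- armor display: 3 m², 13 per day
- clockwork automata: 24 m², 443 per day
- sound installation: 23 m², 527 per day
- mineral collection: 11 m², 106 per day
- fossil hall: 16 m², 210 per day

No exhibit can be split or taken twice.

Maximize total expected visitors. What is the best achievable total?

The ratio ordering already packs tightly: tapestry corridor + manuscript case + sound installation, 51 m², 1118.
The closest alternative, tapestry corridor + clockwork automata + sound installation, reaches only 1070.

1118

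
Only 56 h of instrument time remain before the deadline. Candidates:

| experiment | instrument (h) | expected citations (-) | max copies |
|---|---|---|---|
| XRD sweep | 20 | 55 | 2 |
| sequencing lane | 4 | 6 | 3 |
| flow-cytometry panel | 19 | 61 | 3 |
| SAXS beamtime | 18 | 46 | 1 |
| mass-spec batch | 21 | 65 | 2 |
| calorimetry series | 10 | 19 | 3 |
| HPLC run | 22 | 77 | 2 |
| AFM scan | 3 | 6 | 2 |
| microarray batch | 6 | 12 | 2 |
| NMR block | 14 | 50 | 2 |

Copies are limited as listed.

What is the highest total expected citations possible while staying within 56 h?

189

Ranking by ratio (expected citations/h): NMR block 3.57, HPLC run 3.50, flow-cytometry panel 3.21.
Best packing: HPLC run + microarray batch + 2×NMR block — 56 h, 189 total.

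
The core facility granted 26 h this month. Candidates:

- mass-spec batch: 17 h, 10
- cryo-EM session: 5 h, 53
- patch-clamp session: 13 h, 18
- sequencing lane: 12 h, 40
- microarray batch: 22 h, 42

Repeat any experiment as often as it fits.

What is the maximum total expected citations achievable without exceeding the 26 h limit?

265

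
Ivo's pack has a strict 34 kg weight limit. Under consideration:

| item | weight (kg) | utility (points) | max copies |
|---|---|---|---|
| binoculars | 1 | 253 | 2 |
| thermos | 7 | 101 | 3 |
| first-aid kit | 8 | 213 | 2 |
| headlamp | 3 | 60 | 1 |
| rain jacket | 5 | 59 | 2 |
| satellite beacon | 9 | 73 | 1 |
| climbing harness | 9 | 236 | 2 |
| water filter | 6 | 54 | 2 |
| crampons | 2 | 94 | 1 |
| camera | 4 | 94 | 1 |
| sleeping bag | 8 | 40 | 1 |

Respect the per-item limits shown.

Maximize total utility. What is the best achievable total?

Density check — binoculars 253.00, crampons 47.00, first-aid kit 26.62 are the best per kg.
A density-first pass picks 2×binoculars + 2×first-aid kit + climbing harness + crampons + camera — 1356 at 33 kg.
The 8 kg tied up in first-aid kit is better spent on climbing harness — total rises to 1379 (34 kg).
That's the maximum — no swap from here does better than 1379.

1379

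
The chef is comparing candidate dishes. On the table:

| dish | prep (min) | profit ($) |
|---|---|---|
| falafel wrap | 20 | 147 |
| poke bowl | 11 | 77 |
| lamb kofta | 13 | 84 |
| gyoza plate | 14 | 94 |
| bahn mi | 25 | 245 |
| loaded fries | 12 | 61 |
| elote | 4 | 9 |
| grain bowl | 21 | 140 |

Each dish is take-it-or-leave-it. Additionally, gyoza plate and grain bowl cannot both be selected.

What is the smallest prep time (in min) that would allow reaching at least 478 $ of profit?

Need the lightest bundle worth ≥ 478.
falafel wrap + gyoza plate + bahn mi reaches 486 using 59 min.
Any bundle with less than 59 min falls short of 478.

59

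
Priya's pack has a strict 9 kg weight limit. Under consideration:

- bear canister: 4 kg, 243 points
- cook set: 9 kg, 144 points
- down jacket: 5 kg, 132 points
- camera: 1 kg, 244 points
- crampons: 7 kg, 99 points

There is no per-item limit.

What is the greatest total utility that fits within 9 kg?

2196

Density check — camera 244.00, bear canister 60.75, down jacket 26.40 are the best per kg.
The ratio ordering already packs tightly: 9×camera, 9 kg, 2196.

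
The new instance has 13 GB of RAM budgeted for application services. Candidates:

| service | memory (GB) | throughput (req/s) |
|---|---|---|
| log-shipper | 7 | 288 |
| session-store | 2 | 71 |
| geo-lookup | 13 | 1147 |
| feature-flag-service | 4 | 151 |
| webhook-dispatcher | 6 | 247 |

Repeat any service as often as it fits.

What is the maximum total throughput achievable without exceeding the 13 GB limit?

1147

By throughput per GB: geo-lookup 88.23, webhook-dispatcher 41.17, log-shipper 41.14, feature-flag-service 37.75 lead.
Taking geo-lookup: 13 GB used, 1147 in throughput.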